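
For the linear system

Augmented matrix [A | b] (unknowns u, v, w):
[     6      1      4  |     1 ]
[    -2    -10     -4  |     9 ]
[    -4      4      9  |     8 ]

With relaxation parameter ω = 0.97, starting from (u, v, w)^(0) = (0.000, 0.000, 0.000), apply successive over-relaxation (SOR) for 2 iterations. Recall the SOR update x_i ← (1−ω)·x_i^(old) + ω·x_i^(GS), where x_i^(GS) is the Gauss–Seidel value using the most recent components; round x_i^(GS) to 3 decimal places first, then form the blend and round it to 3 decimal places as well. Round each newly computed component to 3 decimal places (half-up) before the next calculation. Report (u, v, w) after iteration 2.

Iteration 1:
  u: GS value = (1 - (1)·0.000 - (4)·0.000) / (6) = 0.167;  u ← (1−ω)·0.000 + ω·0.167 = 0.162
  v: GS value = (9 - (-2)·0.162 - (-4)·0.000) / (-10) = -0.932;  v ← (1−ω)·0.000 + ω·-0.932 = -0.904
  w: GS value = (8 - (-4)·0.162 - (4)·-0.904) / (9) = 1.363;  w ← (1−ω)·0.000 + ω·1.363 = 1.322
Iteration 2:
  u: GS value = (1 - (1)·-0.904 - (4)·1.322) / (6) = -0.564;  u ← (1−ω)·0.162 + ω·-0.564 = -0.542
  v: GS value = (9 - (-2)·-0.542 - (-4)·1.322) / (-10) = -1.320;  v ← (1−ω)·-0.904 + ω·-1.320 = -1.308
  w: GS value = (8 - (-4)·-0.542 - (4)·-1.308) / (9) = 1.229;  w ← (1−ω)·1.322 + ω·1.229 = 1.232

(-0.542, -1.308, 1.232)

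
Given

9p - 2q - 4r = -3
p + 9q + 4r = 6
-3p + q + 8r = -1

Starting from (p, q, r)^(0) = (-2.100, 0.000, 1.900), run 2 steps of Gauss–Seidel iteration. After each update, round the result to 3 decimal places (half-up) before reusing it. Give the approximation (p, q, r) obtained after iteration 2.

Iteration 1:
  p = (-3 - (-2)·0.000 - (-4)·1.900) / (9) = 0.511
  q = (6 - (1)·0.511 - (4)·1.900) / (9) = -0.235
  r = (-1 - (-3)·0.511 - (1)·-0.235) / (8) = 0.096
Iteration 2:
  p = (-3 - (-2)·-0.235 - (-4)·0.096) / (9) = -0.343
  q = (6 - (1)·-0.343 - (4)·0.096) / (9) = 0.662
  r = (-1 - (-3)·-0.343 - (1)·0.662) / (8) = -0.336

(-0.343, 0.662, -0.336)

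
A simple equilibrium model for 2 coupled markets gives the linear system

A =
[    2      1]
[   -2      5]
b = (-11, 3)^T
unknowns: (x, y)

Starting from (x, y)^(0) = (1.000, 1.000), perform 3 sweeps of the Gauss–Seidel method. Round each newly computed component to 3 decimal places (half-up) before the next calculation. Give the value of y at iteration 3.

Iteration 1:
  x = (-11 - (1)·1.000) / (2) = -6.000
  y = (3 - (-2)·-6.000) / (5) = -1.800
Iteration 2:
  x = (-11 - (1)·-1.800) / (2) = -4.600
  y = (3 - (-2)·-4.600) / (5) = -1.240
Iteration 3:
  x = (-11 - (1)·-1.240) / (2) = -4.880
  y = (3 - (-2)·-4.880) / (5) = -1.352

-1.352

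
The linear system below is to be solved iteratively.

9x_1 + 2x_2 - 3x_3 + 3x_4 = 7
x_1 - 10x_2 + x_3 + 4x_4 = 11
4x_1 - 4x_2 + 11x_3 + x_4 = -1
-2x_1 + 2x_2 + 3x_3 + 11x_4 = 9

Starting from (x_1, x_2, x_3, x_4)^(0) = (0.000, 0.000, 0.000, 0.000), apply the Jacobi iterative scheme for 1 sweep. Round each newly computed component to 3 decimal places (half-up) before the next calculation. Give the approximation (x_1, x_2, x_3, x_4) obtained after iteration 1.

Iteration 1:
  x_1 = (7 - (2)·0.000 - (-3)·0.000 - (3)·0.000) / (9) = 0.778
  x_2 = (11 - (1)·0.000 - (1)·0.000 - (4)·0.000) / (-10) = -1.100
  x_3 = (-1 - (4)·0.000 - (-4)·0.000 - (1)·0.000) / (11) = -0.091
  x_4 = (9 - (-2)·0.000 - (2)·0.000 - (3)·0.000) / (11) = 0.818

(0.778, -1.100, -0.091, 0.818)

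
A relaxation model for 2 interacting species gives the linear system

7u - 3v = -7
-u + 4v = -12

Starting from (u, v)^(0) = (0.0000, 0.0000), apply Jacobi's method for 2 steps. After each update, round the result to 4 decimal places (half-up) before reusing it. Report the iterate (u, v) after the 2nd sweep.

(-2.2857, -3.2500)

Iteration 1:
  u = (-7 - (-3)·0.0000) / (7) = -1.0000
  v = (-12 - (-1)·0.0000) / (4) = -3.0000
Iteration 2:
  u = (-7 - (-3)·-3.0000) / (7) = -2.2857
  v = (-12 - (-1)·-1.0000) / (4) = -3.2500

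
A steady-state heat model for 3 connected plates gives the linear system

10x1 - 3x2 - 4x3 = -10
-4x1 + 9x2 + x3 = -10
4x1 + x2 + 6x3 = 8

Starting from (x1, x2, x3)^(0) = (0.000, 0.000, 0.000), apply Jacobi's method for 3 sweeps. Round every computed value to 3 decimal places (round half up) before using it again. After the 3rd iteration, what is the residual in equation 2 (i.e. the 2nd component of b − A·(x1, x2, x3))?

0.682

Iteration 1:
  x1 = (-10 - (-3)·0.000 - (-4)·0.000) / (10) = -1.000
  x2 = (-10 - (-4)·0.000 - (1)·0.000) / (9) = -1.111
  x3 = (8 - (4)·0.000 - (1)·0.000) / (6) = 1.333
Iteration 2:
  x1 = (-10 - (-3)·-1.111 - (-4)·1.333) / (10) = -0.800
  x2 = (-10 - (-4)·-1.000 - (1)·1.333) / (9) = -1.704
  x3 = (8 - (4)·-1.000 - (1)·-1.111) / (6) = 2.185
Iteration 3:
  x1 = (-10 - (-3)·-1.704 - (-4)·2.185) / (10) = -0.637
  x2 = (-10 - (-4)·-0.800 - (1)·2.185) / (9) = -1.709
  x3 = (8 - (4)·-0.800 - (1)·-1.704) / (6) = 2.151
Residual b − A·x = (-0.153, 0.682, -0.649)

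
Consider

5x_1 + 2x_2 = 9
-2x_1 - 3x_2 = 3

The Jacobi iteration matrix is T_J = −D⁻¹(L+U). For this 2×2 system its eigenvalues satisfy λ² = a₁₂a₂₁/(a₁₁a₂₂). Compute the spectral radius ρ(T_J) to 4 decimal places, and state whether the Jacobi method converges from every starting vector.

a₁₂a₂₁/(a₁₁a₂₂) = (2)·(-2) / ((5)·(-3)) = 0.266667
ρ = √|0.266667| = √0.266667 = 0.5164
ρ < 1, so Jacobi converges

0.5164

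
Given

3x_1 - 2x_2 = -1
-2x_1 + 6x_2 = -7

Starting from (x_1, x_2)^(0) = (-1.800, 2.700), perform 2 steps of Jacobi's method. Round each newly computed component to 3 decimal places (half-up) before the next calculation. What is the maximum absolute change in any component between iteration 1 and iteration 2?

2.978

Iteration 1:
  x_1 = (-1 - (-2)·2.700) / (3) = 1.467
  x_2 = (-7 - (-2)·-1.800) / (6) = -1.767
Iteration 2:
  x_1 = (-1 - (-2)·-1.767) / (3) = -1.511
  x_2 = (-7 - (-2)·1.467) / (6) = -0.678
Change: (-2.978, 1.089) → max |·| = 2.978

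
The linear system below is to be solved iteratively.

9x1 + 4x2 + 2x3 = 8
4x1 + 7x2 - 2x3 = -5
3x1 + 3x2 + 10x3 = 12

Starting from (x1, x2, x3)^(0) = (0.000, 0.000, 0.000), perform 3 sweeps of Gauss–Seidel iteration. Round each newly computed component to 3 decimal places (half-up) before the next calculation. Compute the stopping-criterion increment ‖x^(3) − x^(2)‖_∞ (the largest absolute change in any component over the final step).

Iteration 1:
  x1 = (8 - (4)·0.000 - (2)·0.000) / (9) = 0.889
  x2 = (-5 - (4)·0.889 - (-2)·0.000) / (7) = -1.222
  x3 = (12 - (3)·0.889 - (3)·-1.222) / (10) = 1.300
Iteration 2:
  x1 = (8 - (4)·-1.222 - (2)·1.300) / (9) = 1.143
  x2 = (-5 - (4)·1.143 - (-2)·1.300) / (7) = -0.996
  x3 = (12 - (3)·1.143 - (3)·-0.996) / (10) = 1.156
Iteration 3:
  x1 = (8 - (4)·-0.996 - (2)·1.156) / (9) = 1.075
  x2 = (-5 - (4)·1.075 - (-2)·1.156) / (7) = -0.998
  x3 = (12 - (3)·1.075 - (3)·-0.998) / (10) = 1.177
Change: (-0.068, -0.002, 0.021) → max |·| = 0.068

0.068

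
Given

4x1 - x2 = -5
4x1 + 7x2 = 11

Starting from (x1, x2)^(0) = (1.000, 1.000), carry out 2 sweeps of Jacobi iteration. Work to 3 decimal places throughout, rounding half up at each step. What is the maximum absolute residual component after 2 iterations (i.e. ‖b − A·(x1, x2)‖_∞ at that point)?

1.143

Iteration 1:
  x1 = (-5 - (-1)·1.000) / (4) = -1.000
  x2 = (11 - (4)·1.000) / (7) = 1.000
Iteration 2:
  x1 = (-5 - (-1)·1.000) / (4) = -1.000
  x2 = (11 - (4)·-1.000) / (7) = 2.143
Residual b − A·x = (1.143, -0.001); ∞-norm = 1.143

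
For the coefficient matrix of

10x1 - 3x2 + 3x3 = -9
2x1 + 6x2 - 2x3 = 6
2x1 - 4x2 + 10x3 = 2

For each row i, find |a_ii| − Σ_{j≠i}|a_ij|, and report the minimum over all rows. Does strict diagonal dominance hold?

2

row 1: |10| − (3+3) = 4
row 2: |6| − (2+2) = 2
row 3: |10| − (2+4) = 4
minimum over rows = 2 → strictly diagonally dominant (convergence guaranteed)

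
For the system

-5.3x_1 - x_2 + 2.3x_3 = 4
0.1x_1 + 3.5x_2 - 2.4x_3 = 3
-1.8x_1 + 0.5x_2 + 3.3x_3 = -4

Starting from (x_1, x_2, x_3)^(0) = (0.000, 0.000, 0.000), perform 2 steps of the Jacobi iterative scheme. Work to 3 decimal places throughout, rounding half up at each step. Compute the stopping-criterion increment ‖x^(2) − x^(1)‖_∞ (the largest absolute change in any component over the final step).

0.809

Iteration 1:
  x_1 = (4 - (-1)·0.000 - (2.3)·0.000) / (-5.3) = -0.755
  x_2 = (3 - (0.1)·0.000 - (-2.4)·0.000) / (3.5) = 0.857
  x_3 = (-4 - (-1.8)·0.000 - (0.5)·0.000) / (3.3) = -1.212
Iteration 2:
  x_1 = (4 - (-1)·0.857 - (2.3)·-1.212) / (-5.3) = -1.442
  x_2 = (3 - (0.1)·-0.755 - (-2.4)·-1.212) / (3.5) = 0.048
  x_3 = (-4 - (-1.8)·-0.755 - (0.5)·0.857) / (3.3) = -1.754
Change: (-0.687, -0.809, -0.542) → max |·| = 0.809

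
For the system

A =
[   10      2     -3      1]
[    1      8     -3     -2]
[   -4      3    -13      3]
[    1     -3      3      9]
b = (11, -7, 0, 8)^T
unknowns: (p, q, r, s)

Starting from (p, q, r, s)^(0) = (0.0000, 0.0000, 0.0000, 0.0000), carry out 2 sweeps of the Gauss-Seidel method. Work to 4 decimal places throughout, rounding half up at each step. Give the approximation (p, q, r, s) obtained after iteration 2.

(1.0689, -1.0682, -0.4323, 0.5582)

Iteration 1:
  p = (11 - (2)·0.0000 - (-3)·0.0000 - (1)·0.0000) / (10) = 1.1000
  q = (-7 - (1)·1.1000 - (-3)·0.0000 - (-2)·0.0000) / (8) = -1.0125
  r = (0 - (-4)·1.1000 - (3)·-1.0125 - (3)·0.0000) / (-13) = -0.5721
  s = (8 - (1)·1.1000 - (-3)·-1.0125 - (3)·-0.5721) / (9) = 0.6199
Iteration 2:
  p = (11 - (2)·-1.0125 - (-3)·-0.5721 - (1)·0.6199) / (10) = 1.0689
  q = (-7 - (1)·1.0689 - (-3)·-0.5721 - (-2)·0.6199) / (8) = -1.0682
  r = (0 - (-4)·1.0689 - (3)·-1.0682 - (3)·0.6199) / (-13) = -0.4323
  s = (8 - (1)·1.0689 - (-3)·-1.0682 - (3)·-0.4323) / (9) = 0.5582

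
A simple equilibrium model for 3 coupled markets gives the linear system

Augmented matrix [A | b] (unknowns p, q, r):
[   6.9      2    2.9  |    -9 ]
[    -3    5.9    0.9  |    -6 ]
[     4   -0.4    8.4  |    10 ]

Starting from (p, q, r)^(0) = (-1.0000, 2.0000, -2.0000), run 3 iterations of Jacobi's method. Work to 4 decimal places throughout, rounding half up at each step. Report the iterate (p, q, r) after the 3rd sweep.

Iteration 1:
  p = (-9 - (2)·2.0000 - (2.9)·-2.0000) / (6.9) = -1.0435
  q = (-6 - (-3)·-1.0000 - (0.9)·-2.0000) / (5.9) = -1.2203
  r = (10 - (4)·-1.0000 - (-0.4)·2.0000) / (8.4) = 1.7619
Iteration 2:
  p = (-9 - (2)·-1.2203 - (2.9)·1.7619) / (6.9) = -1.6911
  q = (-6 - (-3)·-1.0435 - (0.9)·1.7619) / (5.9) = -1.8163
  r = (10 - (4)·-1.0435 - (-0.4)·-1.2203) / (8.4) = 1.6293
Iteration 3:
  p = (-9 - (2)·-1.8163 - (2.9)·1.6293) / (6.9) = -1.4627
  q = (-6 - (-3)·-1.6911 - (0.9)·1.6293) / (5.9) = -2.1254
  r = (10 - (4)·-1.6911 - (-0.4)·-1.8163) / (8.4) = 1.9093

(-1.4627, -2.1254, 1.9093)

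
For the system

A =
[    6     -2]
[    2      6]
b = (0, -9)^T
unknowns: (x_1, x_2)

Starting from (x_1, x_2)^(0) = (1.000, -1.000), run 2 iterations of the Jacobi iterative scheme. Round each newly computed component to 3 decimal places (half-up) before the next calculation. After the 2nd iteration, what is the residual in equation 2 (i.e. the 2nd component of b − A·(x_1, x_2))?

0.556

Iteration 1:
  x_1 = (0 - (-2)·-1.000) / (6) = -0.333
  x_2 = (-9 - (2)·1.000) / (6) = -1.833
Iteration 2:
  x_1 = (0 - (-2)·-1.833) / (6) = -0.611
  x_2 = (-9 - (2)·-0.333) / (6) = -1.389
Residual b − A·x = (0.888, 0.556)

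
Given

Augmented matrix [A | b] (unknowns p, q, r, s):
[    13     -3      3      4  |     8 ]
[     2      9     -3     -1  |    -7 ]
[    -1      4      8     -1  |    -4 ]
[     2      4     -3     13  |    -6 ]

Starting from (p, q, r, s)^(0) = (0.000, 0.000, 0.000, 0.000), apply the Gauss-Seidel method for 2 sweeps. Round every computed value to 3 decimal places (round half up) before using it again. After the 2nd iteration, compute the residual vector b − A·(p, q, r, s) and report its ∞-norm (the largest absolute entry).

Iteration 1:
  p = (8 - (-3)·0.000 - (3)·0.000 - (4)·0.000) / (13) = 0.615
  q = (-7 - (2)·0.615 - (-3)·0.000 - (-1)·0.000) / (9) = -0.914
  r = (-4 - (-1)·0.615 - (4)·-0.914 - (-1)·0.000) / (8) = 0.034
  s = (-6 - (2)·0.615 - (4)·-0.914 - (-3)·0.034) / (13) = -0.267
Iteration 2:
  p = (8 - (-3)·-0.914 - (3)·0.034 - (4)·-0.267) / (13) = 0.479
  q = (-7 - (2)·0.479 - (-3)·0.034 - (-1)·-0.267) / (9) = -0.903
  r = (-4 - (-1)·0.479 - (4)·-0.903 - (-1)·-0.267) / (8) = -0.022
  s = (-6 - (2)·0.479 - (4)·-0.903 - (-3)·-0.022) / (13) = -0.262
Residual b − A·x = (0.178, -0.159, 0.005, -0.006); ∞-norm = 0.178

0.178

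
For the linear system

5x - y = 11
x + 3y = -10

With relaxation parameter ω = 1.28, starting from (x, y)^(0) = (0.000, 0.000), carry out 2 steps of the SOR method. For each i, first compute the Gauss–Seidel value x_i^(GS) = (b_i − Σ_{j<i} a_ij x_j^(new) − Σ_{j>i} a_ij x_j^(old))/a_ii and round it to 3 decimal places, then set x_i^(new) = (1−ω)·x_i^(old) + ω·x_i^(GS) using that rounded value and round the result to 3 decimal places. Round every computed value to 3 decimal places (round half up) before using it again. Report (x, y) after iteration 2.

Iteration 1:
  x: GS value = (11 - (-1)·0.000) / (5) = 2.200;  x ← (1−ω)·0.000 + ω·2.200 = 2.816
  y: GS value = (-10 - (1)·2.816) / (3) = -4.272;  y ← (1−ω)·0.000 + ω·-4.272 = -5.468
Iteration 2:
  x: GS value = (11 - (-1)·-5.468) / (5) = 1.106;  x ← (1−ω)·2.816 + ω·1.106 = 0.627
  y: GS value = (-10 - (1)·0.627) / (3) = -3.542;  y ← (1−ω)·-5.468 + ω·-3.542 = -3.003

(0.627, -3.003)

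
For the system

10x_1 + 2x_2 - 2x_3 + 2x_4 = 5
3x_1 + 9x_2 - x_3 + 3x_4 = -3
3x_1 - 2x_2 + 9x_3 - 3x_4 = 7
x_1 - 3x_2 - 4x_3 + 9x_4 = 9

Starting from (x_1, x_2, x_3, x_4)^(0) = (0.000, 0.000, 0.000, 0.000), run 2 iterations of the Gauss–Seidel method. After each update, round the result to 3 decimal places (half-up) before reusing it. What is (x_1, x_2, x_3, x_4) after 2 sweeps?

(0.500, -0.778, 0.772, 1.028)

Iteration 1:
  x_1 = (5 - (2)·0.000 - (-2)·0.000 - (2)·0.000) / (10) = 0.500
  x_2 = (-3 - (3)·0.500 - (-1)·0.000 - (3)·0.000) / (9) = -0.500
  x_3 = (7 - (3)·0.500 - (-2)·-0.500 - (-3)·0.000) / (9) = 0.500
  x_4 = (9 - (1)·0.500 - (-3)·-0.500 - (-4)·0.500) / (9) = 1.000
Iteration 2:
  x_1 = (5 - (2)·-0.500 - (-2)·0.500 - (2)·1.000) / (10) = 0.500
  x_2 = (-3 - (3)·0.500 - (-1)·0.500 - (3)·1.000) / (9) = -0.778
  x_3 = (7 - (3)·0.500 - (-2)·-0.778 - (-3)·1.000) / (9) = 0.772
  x_4 = (9 - (1)·0.500 - (-3)·-0.778 - (-4)·0.772) / (9) = 1.028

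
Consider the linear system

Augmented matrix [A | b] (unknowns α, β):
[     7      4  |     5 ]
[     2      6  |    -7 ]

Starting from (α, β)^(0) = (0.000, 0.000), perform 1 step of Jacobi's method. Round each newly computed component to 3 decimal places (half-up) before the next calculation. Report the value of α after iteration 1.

Iteration 1:
  α = (5 - (4)·0.000) / (7) = 0.714
  β = (-7 - (2)·0.000) / (6) = -1.167

0.714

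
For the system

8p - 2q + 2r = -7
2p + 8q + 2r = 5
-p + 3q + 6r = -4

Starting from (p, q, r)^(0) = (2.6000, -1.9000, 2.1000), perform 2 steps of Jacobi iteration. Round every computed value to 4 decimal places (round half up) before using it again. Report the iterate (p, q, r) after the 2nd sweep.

(-1.1917, 0.9146, -0.7042)

Iteration 1:
  p = (-7 - (-2)·-1.9000 - (2)·2.1000) / (8) = -1.8750
  q = (5 - (2)·2.6000 - (2)·2.1000) / (8) = -0.5500
  r = (-4 - (-1)·2.6000 - (3)·-1.9000) / (6) = 0.7167
Iteration 2:
  p = (-7 - (-2)·-0.5500 - (2)·0.7167) / (8) = -1.1917
  q = (5 - (2)·-1.8750 - (2)·0.7167) / (8) = 0.9146
  r = (-4 - (-1)·-1.8750 - (3)·-0.5500) / (6) = -0.7042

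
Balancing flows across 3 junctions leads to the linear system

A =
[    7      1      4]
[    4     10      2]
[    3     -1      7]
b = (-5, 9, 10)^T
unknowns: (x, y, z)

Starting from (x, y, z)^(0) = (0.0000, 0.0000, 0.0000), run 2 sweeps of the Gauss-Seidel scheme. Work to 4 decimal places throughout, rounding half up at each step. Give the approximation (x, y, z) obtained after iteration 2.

(-1.9717, 1.3079, 2.4604)

Iteration 1:
  x = (-5 - (1)·0.0000 - (4)·0.0000) / (7) = -0.7143
  y = (9 - (4)·-0.7143 - (2)·0.0000) / (10) = 1.1857
  z = (10 - (3)·-0.7143 - (-1)·1.1857) / (7) = 1.9041
Iteration 2:
  x = (-5 - (1)·1.1857 - (4)·1.9041) / (7) = -1.9717
  y = (9 - (4)·-1.9717 - (2)·1.9041) / (10) = 1.3079
  z = (10 - (3)·-1.9717 - (-1)·1.3079) / (7) = 2.4604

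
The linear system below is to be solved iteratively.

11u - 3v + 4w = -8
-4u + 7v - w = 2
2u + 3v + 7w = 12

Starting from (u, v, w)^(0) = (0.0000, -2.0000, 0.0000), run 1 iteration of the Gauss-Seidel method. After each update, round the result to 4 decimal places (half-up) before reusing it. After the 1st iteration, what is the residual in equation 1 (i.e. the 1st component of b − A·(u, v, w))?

-4.3932

Iteration 1:
  u = (-8 - (-3)·-2.0000 - (4)·0.0000) / (11) = -1.2727
  v = (2 - (-4)·-1.2727 - (-1)·0.0000) / (7) = -0.4415
  w = (12 - (2)·-1.2727 - (3)·-0.4415) / (7) = 2.2671
Residual b − A·x = (-4.3932, 2.2668, 0.0002)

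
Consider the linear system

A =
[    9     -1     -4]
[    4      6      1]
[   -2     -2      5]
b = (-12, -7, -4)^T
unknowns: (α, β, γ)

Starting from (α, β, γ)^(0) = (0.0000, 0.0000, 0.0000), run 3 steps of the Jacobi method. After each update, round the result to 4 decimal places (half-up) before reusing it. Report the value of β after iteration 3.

0.3457

Iteration 1:
  α = (-12 - (-1)·0.0000 - (-4)·0.0000) / (9) = -1.3333
  β = (-7 - (4)·0.0000 - (1)·0.0000) / (6) = -1.1667
  γ = (-4 - (-2)·0.0000 - (-2)·0.0000) / (5) = -0.8000
Iteration 2:
  α = (-12 - (-1)·-1.1667 - (-4)·-0.8000) / (9) = -1.8185
  β = (-7 - (4)·-1.3333 - (1)·-0.8000) / (6) = -0.1445
  γ = (-4 - (-2)·-1.3333 - (-2)·-1.1667) / (5) = -1.8000
Iteration 3:
  α = (-12 - (-1)·-0.1445 - (-4)·-1.8000) / (9) = -2.1494
  β = (-7 - (4)·-1.8185 - (1)·-1.8000) / (6) = 0.3457
  γ = (-4 - (-2)·-1.8185 - (-2)·-0.1445) / (5) = -1.5852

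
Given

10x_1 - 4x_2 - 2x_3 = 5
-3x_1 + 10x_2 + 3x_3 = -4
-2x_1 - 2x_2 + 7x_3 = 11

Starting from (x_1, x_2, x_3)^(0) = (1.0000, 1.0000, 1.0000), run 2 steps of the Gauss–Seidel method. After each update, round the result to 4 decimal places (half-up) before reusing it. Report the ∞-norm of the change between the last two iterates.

0.3920

Iteration 1:
  x_1 = (5 - (-4)·1.0000 - (-2)·1.0000) / (10) = 1.1000
  x_2 = (-4 - (-3)·1.1000 - (3)·1.0000) / (10) = -0.3700
  x_3 = (11 - (-2)·1.1000 - (-2)·-0.3700) / (7) = 1.7800
Iteration 2:
  x_1 = (5 - (-4)·-0.3700 - (-2)·1.7800) / (10) = 0.7080
  x_2 = (-4 - (-3)·0.7080 - (3)·1.7800) / (10) = -0.7216
  x_3 = (11 - (-2)·0.7080 - (-2)·-0.7216) / (7) = 1.5675
Change: (-0.3920, -0.3516, -0.2125) → max |·| = 0.3920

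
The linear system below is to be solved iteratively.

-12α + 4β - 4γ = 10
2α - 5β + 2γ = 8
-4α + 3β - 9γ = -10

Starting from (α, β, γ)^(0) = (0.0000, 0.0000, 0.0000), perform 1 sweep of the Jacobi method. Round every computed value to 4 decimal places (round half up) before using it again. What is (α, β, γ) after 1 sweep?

Iteration 1:
  α = (10 - (4)·0.0000 - (-4)·0.0000) / (-12) = -0.8333
  β = (8 - (2)·0.0000 - (2)·0.0000) / (-5) = -1.6000
  γ = (-10 - (-4)·0.0000 - (3)·0.0000) / (-9) = 1.1111

(-0.8333, -1.6000, 1.1111)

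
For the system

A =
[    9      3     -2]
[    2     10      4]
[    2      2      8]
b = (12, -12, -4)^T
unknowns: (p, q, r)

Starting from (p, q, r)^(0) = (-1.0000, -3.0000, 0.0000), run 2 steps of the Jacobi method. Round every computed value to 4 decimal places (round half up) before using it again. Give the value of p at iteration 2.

Iteration 1:
  p = (12 - (3)·-3.0000 - (-2)·0.0000) / (9) = 2.3333
  q = (-12 - (2)·-1.0000 - (4)·0.0000) / (10) = -1.0000
  r = (-4 - (2)·-1.0000 - (2)·-3.0000) / (8) = 0.5000
Iteration 2:
  p = (12 - (3)·-1.0000 - (-2)·0.5000) / (9) = 1.7778
  q = (-12 - (2)·2.3333 - (4)·0.5000) / (10) = -1.8667
  r = (-4 - (2)·2.3333 - (2)·-1.0000) / (8) = -0.8333

1.7778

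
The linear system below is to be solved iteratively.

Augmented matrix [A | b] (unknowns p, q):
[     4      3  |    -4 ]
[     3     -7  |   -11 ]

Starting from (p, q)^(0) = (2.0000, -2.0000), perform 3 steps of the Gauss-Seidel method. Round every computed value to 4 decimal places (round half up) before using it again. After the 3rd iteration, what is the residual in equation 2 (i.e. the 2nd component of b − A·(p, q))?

0.0001

Iteration 1:
  p = (-4 - (3)·-2.0000) / (4) = 0.5000
  q = (-11 - (3)·0.5000) / (-7) = 1.7857
Iteration 2:
  p = (-4 - (3)·1.7857) / (4) = -2.3393
  q = (-11 - (3)·-2.3393) / (-7) = 0.5689
Iteration 3:
  p = (-4 - (3)·0.5689) / (4) = -1.4267
  q = (-11 - (3)·-1.4267) / (-7) = 0.9600
Residual b − A·x = (-1.1732, 0.0001)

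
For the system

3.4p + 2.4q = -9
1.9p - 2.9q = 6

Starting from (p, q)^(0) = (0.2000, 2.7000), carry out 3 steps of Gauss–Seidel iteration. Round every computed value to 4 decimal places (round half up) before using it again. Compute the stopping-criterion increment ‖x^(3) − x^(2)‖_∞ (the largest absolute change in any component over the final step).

Iteration 1:
  p = (-9 - (2.4)·2.7000) / (3.4) = -4.5529
  q = (6 - (1.9)·-4.5529) / (-2.9) = -5.0519
Iteration 2:
  p = (-9 - (2.4)·-5.0519) / (3.4) = 0.9190
  q = (6 - (1.9)·0.9190) / (-2.9) = -1.4669
Iteration 3:
  p = (-9 - (2.4)·-1.4669) / (3.4) = -1.6116
  q = (6 - (1.9)·-1.6116) / (-2.9) = -3.1248
Change: (-2.5306, -1.6579) → max |·| = 2.5306

2.5306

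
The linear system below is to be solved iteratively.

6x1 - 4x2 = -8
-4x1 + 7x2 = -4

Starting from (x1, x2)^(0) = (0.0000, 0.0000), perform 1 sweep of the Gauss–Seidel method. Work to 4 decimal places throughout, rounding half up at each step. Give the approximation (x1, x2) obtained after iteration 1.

Iteration 1:
  x1 = (-8 - (-4)·0.0000) / (6) = -1.3333
  x2 = (-4 - (-4)·-1.3333) / (7) = -1.3333

(-1.3333, -1.3333)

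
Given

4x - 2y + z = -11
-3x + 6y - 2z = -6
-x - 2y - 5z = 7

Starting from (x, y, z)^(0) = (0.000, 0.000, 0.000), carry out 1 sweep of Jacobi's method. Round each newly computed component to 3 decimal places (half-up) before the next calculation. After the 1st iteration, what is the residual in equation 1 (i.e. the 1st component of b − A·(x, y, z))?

-0.600

Iteration 1:
  x = (-11 - (-2)·0.000 - (1)·0.000) / (4) = -2.750
  y = (-6 - (-3)·0.000 - (-2)·0.000) / (6) = -1.000
  z = (7 - (-1)·0.000 - (-2)·0.000) / (-5) = -1.400
Residual b − A·x = (-0.600, -11.050, -4.750)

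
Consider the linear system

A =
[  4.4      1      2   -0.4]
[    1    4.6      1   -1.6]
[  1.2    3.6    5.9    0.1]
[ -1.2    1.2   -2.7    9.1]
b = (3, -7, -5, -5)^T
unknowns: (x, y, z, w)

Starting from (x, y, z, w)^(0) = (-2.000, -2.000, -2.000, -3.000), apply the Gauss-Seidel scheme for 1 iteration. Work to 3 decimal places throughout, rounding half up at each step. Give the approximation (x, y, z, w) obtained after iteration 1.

(1.773, -2.516, 0.378, 0.128)

Iteration 1:
  x = (3 - (1)·-2.000 - (2)·-2.000 - (-0.4)·-3.000) / (4.4) = 1.773
  y = (-7 - (1)·1.773 - (1)·-2.000 - (-1.6)·-3.000) / (4.6) = -2.516
  z = (-5 - (1.2)·1.773 - (3.6)·-2.516 - (0.1)·-3.000) / (5.9) = 0.378
  w = (-5 - (-1.2)·1.773 - (1.2)·-2.516 - (-2.7)·0.378) / (9.1) = 0.128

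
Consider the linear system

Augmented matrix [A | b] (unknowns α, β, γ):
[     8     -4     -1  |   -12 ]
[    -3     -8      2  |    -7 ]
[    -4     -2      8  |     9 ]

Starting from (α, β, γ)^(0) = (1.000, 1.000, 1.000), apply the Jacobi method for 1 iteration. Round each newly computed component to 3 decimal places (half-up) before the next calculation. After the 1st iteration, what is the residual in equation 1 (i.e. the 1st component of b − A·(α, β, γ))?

-0.125

Iteration 1:
  α = (-12 - (-4)·1.000 - (-1)·1.000) / (8) = -0.875
  β = (-7 - (-3)·1.000 - (2)·1.000) / (-8) = 0.750
  γ = (9 - (-4)·1.000 - (-2)·1.000) / (8) = 1.875
Residual b − A·x = (-0.125, -7.375, -8.000)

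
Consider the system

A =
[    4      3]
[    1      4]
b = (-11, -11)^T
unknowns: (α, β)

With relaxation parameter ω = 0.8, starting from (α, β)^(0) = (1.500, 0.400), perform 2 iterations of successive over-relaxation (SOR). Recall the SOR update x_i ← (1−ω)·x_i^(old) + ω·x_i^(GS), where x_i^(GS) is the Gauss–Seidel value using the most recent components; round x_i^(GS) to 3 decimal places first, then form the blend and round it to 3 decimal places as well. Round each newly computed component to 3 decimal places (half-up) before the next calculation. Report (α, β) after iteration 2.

(-1.613, -2.216)

Iteration 1:
  α: GS value = (-11 - (3)·0.400) / (4) = -3.050;  α ← (1−ω)·1.500 + ω·-3.050 = -2.140
  β: GS value = (-11 - (1)·-2.140) / (4) = -2.215;  β ← (1−ω)·0.400 + ω·-2.215 = -1.692
Iteration 2:
  α: GS value = (-11 - (3)·-1.692) / (4) = -1.481;  α ← (1−ω)·-2.140 + ω·-1.481 = -1.613
  β: GS value = (-11 - (1)·-1.613) / (4) = -2.347;  β ← (1−ω)·-1.692 + ω·-2.347 = -2.216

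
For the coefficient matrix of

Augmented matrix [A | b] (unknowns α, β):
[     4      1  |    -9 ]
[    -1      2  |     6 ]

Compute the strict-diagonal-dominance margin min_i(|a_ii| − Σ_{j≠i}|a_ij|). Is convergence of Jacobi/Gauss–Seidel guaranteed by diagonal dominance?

1

row 1: |4| − (1) = 3
row 2: |2| − (1) = 1
minimum over rows = 1 → strictly diagonally dominant (convergence guaranteed)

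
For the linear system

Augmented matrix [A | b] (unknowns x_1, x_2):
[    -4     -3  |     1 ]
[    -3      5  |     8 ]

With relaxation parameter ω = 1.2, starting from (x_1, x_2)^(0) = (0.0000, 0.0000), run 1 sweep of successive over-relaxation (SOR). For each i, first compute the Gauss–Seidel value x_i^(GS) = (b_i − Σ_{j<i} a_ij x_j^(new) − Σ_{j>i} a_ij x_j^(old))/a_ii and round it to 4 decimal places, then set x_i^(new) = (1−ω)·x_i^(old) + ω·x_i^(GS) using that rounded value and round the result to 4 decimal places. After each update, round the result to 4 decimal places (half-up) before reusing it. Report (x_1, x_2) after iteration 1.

(-0.3000, 1.7040)

Iteration 1:
  x_1: GS value = (1 - (-3)·0.0000) / (-4) = -0.2500;  x_1 ← (1−ω)·0.0000 + ω·-0.2500 = -0.3000
  x_2: GS value = (8 - (-3)·-0.3000) / (5) = 1.4200;  x_2 ← (1−ω)·0.0000 + ω·1.4200 = 1.7040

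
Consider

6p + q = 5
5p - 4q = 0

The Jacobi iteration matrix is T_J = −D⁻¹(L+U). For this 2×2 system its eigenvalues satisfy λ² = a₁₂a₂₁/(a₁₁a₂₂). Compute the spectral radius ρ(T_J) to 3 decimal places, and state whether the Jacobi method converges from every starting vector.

0.456

a₁₂a₂₁/(a₁₁a₂₂) = (1)·(5) / ((6)·(-4)) = -0.208333
ρ = √|-0.208333| = √0.208333 = 0.456
ρ < 1, so Jacobi converges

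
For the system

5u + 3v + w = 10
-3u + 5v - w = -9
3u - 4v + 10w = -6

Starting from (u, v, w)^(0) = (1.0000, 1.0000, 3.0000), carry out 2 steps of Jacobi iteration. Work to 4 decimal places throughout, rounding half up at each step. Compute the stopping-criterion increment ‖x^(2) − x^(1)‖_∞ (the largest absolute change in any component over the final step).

Iteration 1:
  u = (10 - (3)·1.0000 - (1)·3.0000) / (5) = 0.8000
  v = (-9 - (-3)·1.0000 - (-1)·3.0000) / (5) = -0.6000
  w = (-6 - (3)·1.0000 - (-4)·1.0000) / (10) = -0.5000
Iteration 2:
  u = (10 - (3)·-0.6000 - (1)·-0.5000) / (5) = 2.4600
  v = (-9 - (-3)·0.8000 - (-1)·-0.5000) / (5) = -1.4200
  w = (-6 - (3)·0.8000 - (-4)·-0.6000) / (10) = -1.0800
Change: (1.6600, -0.8200, -0.5800) → max |·| = 1.6600

1.6600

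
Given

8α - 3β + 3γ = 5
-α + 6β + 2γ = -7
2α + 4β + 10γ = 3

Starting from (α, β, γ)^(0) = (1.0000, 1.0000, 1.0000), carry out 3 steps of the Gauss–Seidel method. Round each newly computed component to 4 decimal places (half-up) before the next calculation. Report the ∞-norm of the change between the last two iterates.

Iteration 1:
  α = (5 - (-3)·1.0000 - (3)·1.0000) / (8) = 0.6250
  β = (-7 - (-1)·0.6250 - (2)·1.0000) / (6) = -1.3958
  γ = (3 - (2)·0.6250 - (4)·-1.3958) / (10) = 0.7333
Iteration 2:
  α = (5 - (-3)·-1.3958 - (3)·0.7333) / (8) = -0.1734
  β = (-7 - (-1)·-0.1734 - (2)·0.7333) / (6) = -1.4400
  γ = (3 - (2)·-0.1734 - (4)·-1.4400) / (10) = 0.9107
Iteration 3:
  α = (5 - (-3)·-1.4400 - (3)·0.9107) / (8) = -0.2565
  β = (-7 - (-1)·-0.2565 - (2)·0.9107) / (6) = -1.5130
  γ = (3 - (2)·-0.2565 - (4)·-1.5130) / (10) = 0.9565
Change: (-0.0831, -0.0730, 0.0458) → max |·| = 0.0831

0.0831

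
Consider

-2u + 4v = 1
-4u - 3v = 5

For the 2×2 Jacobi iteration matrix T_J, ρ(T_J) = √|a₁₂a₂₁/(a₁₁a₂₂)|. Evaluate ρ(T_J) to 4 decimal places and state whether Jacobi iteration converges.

a₁₂a₂₁/(a₁₁a₂₂) = (4)·(-4) / ((-2)·(-3)) = -2.666667
ρ = √|-2.666667| = √2.666667 = 1.6330
ρ > 1, so Jacobi diverges

1.6330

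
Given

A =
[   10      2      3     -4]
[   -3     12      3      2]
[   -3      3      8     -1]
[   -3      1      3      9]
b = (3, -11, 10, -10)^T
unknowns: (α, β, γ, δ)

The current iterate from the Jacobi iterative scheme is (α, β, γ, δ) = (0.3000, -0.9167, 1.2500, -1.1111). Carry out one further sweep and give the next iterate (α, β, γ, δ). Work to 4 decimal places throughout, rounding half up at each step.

(-0.3361, -0.9690, 1.5674, -1.3259)

One sweep:
  α = (3 - (2)·-0.9167 - (3)·1.2500 - (-4)·-1.1111) / (10) = -0.3361
  β = (-11 - (-3)·0.3000 - (3)·1.2500 - (2)·-1.1111) / (12) = -0.9690
  γ = (10 - (-3)·0.3000 - (3)·-0.9167 - (-1)·-1.1111) / (8) = 1.5674
  δ = (-10 - (-3)·0.3000 - (1)·-0.9167 - (3)·1.2500) / (9) = -1.3259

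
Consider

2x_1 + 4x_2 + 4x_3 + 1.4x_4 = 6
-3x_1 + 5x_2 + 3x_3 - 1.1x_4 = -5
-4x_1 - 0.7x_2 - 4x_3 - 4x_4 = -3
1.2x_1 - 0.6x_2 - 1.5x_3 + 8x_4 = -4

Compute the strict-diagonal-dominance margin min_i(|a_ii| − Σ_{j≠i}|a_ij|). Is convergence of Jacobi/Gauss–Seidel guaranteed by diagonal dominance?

row 1: |2| − (4+4+1.4) = -7.4
row 2: |5| − (3+3+1.1) = -2.1
row 3: |-4| − (4+0.7+4) = -4.7
row 4: |8| − (1.2+0.6+1.5) = 4.7
minimum over rows = -7.4 → not strictly diagonally dominant

-7.4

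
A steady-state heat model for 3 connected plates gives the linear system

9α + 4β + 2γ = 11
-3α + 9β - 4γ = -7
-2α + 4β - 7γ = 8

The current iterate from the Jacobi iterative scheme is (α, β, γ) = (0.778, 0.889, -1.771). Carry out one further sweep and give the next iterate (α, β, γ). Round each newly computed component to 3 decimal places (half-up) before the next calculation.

One sweep:
  α = (11 - (4)·0.889 - (2)·-1.771) / (9) = 1.221
  β = (-7 - (-3)·0.778 - (-4)·-1.771) / (9) = -1.306
  γ = (8 - (-2)·0.778 - (4)·0.889) / (-7) = -0.857

(1.221, -1.306, -0.857)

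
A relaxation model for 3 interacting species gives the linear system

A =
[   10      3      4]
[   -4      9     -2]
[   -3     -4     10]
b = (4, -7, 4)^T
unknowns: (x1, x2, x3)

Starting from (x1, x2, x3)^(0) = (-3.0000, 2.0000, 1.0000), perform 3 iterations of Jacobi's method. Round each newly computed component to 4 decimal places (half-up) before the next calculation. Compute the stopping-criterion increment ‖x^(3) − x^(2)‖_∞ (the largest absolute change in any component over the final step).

Iteration 1:
  x1 = (4 - (3)·2.0000 - (4)·1.0000) / (10) = -0.6000
  x2 = (-7 - (-4)·-3.0000 - (-2)·1.0000) / (9) = -1.8889
  x3 = (4 - (-3)·-3.0000 - (-4)·2.0000) / (10) = 0.3000
Iteration 2:
  x1 = (4 - (3)·-1.8889 - (4)·0.3000) / (10) = 0.8467
  x2 = (-7 - (-4)·-0.6000 - (-2)·0.3000) / (9) = -0.9778
  x3 = (4 - (-3)·-0.6000 - (-4)·-1.8889) / (10) = -0.5356
Iteration 3:
  x1 = (4 - (3)·-0.9778 - (4)·-0.5356) / (10) = 0.9076
  x2 = (-7 - (-4)·0.8467 - (-2)·-0.5356) / (9) = -0.5205
  x3 = (4 - (-3)·0.8467 - (-4)·-0.9778) / (10) = 0.2629
Change: (0.0609, 0.4573, 0.7985) → max |·| = 0.7985

0.7985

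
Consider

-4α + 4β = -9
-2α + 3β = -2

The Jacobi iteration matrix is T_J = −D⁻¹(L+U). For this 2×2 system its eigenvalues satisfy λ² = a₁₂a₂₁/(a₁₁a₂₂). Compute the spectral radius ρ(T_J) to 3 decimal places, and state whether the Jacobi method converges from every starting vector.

0.816

a₁₂a₂₁/(a₁₁a₂₂) = (4)·(-2) / ((-4)·(3)) = 0.666667
ρ = √|0.666667| = √0.666667 = 0.816
ρ < 1, so Jacobi converges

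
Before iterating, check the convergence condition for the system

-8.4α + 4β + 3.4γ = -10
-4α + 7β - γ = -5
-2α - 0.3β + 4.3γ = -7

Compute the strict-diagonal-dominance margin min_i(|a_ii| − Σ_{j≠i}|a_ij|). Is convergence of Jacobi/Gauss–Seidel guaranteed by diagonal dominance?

1

row 1: |-8.4| − (4+3.4) = 1
row 2: |7| − (4+1) = 2
row 3: |4.3| − (2+0.3) = 2
minimum over rows = 1 → strictly diagonally dominant (convergence guaranteed)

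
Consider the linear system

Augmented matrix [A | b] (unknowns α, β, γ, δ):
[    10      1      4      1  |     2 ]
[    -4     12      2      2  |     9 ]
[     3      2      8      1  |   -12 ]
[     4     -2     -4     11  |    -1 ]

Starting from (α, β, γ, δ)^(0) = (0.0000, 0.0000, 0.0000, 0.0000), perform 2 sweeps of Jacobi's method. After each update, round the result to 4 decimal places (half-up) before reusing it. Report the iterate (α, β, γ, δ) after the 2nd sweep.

(0.7341, 1.0818, -1.7511, -0.5727)

Iteration 1:
  α = (2 - (1)·0.0000 - (4)·0.0000 - (1)·0.0000) / (10) = 0.2000
  β = (9 - (-4)·0.0000 - (2)·0.0000 - (2)·0.0000) / (12) = 0.7500
  γ = (-12 - (3)·0.0000 - (2)·0.0000 - (1)·0.0000) / (8) = -1.5000
  δ = (-1 - (4)·0.0000 - (-2)·0.0000 - (-4)·0.0000) / (11) = -0.0909
Iteration 2:
  α = (2 - (1)·0.7500 - (4)·-1.5000 - (1)·-0.0909) / (10) = 0.7341
  β = (9 - (-4)·0.2000 - (2)·-1.5000 - (2)·-0.0909) / (12) = 1.0818
  γ = (-12 - (3)·0.2000 - (2)·0.7500 - (1)·-0.0909) / (8) = -1.7511
  δ = (-1 - (4)·0.2000 - (-2)·0.7500 - (-4)·-1.5000) / (11) = -0.5727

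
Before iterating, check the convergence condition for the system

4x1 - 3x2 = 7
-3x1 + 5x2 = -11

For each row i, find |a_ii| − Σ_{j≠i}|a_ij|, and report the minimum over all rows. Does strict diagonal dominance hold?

1

row 1: |4| − (3) = 1
row 2: |5| − (3) = 2
minimum over rows = 1 → strictly diagonally dominant (convergence guaranteed)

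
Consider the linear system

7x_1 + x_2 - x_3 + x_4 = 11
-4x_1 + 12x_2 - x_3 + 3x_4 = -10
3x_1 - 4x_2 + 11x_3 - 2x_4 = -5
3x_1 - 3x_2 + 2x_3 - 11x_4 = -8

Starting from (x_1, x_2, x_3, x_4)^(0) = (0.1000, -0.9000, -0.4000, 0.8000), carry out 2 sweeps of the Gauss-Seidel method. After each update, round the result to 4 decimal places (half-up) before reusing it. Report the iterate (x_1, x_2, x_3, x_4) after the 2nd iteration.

Iteration 1:
  x_1 = (11 - (1)·-0.9000 - (-1)·-0.4000 - (1)·0.8000) / (7) = 1.5286
  x_2 = (-10 - (-4)·1.5286 - (-1)·-0.4000 - (3)·0.8000) / (12) = -0.5571
  x_3 = (-5 - (3)·1.5286 - (-4)·-0.5571 - (-2)·0.8000) / (11) = -0.9286
  x_4 = (-8 - (3)·1.5286 - (-3)·-0.5571 - (2)·-0.9286) / (-11) = 1.1273
Iteration 2:
  x_1 = (11 - (1)·-0.5571 - (-1)·-0.9286 - (1)·1.1273) / (7) = 1.3573
  x_2 = (-10 - (-4)·1.3573 - (-1)·-0.9286 - (3)·1.1273) / (12) = -0.7401
  x_3 = (-5 - (3)·1.3573 - (-4)·-0.7401 - (-2)·1.1273) / (11) = -0.8889
  x_4 = (-8 - (3)·1.3573 - (-3)·-0.7401 - (2)·-0.8889) / (-11) = 1.1377

(1.3573, -0.7401, -0.8889, 1.1377)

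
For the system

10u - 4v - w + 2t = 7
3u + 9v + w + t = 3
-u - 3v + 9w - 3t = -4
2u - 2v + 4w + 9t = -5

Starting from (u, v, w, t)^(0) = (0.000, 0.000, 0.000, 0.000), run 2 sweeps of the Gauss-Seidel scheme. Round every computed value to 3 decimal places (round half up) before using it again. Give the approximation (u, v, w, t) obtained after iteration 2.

(0.815, 0.159, -0.481, -0.488)

Iteration 1:
  u = (7 - (-4)·0.000 - (-1)·0.000 - (2)·0.000) / (10) = 0.700
  v = (3 - (3)·0.700 - (1)·0.000 - (1)·0.000) / (9) = 0.100
  w = (-4 - (-1)·0.700 - (-3)·0.100 - (-3)·0.000) / (9) = -0.333
  t = (-5 - (2)·0.700 - (-2)·0.100 - (4)·-0.333) / (9) = -0.541
Iteration 2:
  u = (7 - (-4)·0.100 - (-1)·-0.333 - (2)·-0.541) / (10) = 0.815
  v = (3 - (3)·0.815 - (1)·-0.333 - (1)·-0.541) / (9) = 0.159
  w = (-4 - (-1)·0.815 - (-3)·0.159 - (-3)·-0.541) / (9) = -0.481
  t = (-5 - (2)·0.815 - (-2)·0.159 - (4)·-0.481) / (9) = -0.488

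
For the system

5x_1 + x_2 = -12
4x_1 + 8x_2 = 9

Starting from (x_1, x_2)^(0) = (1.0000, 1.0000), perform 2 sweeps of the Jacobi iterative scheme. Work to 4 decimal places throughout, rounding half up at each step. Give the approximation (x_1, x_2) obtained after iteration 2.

Iteration 1:
  x_1 = (-12 - (1)·1.0000) / (5) = -2.6000
  x_2 = (9 - (4)·1.0000) / (8) = 0.6250
Iteration 2:
  x_1 = (-12 - (1)·0.6250) / (5) = -2.5250
  x_2 = (9 - (4)·-2.6000) / (8) = 2.4250

(-2.5250, 2.4250)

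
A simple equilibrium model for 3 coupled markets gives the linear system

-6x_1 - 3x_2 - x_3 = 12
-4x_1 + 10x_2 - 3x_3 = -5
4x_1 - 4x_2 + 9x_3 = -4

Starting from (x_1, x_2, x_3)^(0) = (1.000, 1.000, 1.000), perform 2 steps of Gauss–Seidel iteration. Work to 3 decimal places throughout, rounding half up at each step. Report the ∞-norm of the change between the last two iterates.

1.271

Iteration 1:
  x_1 = (12 - (-3)·1.000 - (-1)·1.000) / (-6) = -2.667
  x_2 = (-5 - (-4)·-2.667 - (-3)·1.000) / (10) = -1.267
  x_3 = (-4 - (4)·-2.667 - (-4)·-1.267) / (9) = 0.178
Iteration 2:
  x_1 = (12 - (-3)·-1.267 - (-1)·0.178) / (-6) = -1.396
  x_2 = (-5 - (-4)·-1.396 - (-3)·0.178) / (10) = -1.005
  x_3 = (-4 - (4)·-1.396 - (-4)·-1.005) / (9) = -0.271
Change: (1.271, 0.262, -0.449) → max |·| = 1.271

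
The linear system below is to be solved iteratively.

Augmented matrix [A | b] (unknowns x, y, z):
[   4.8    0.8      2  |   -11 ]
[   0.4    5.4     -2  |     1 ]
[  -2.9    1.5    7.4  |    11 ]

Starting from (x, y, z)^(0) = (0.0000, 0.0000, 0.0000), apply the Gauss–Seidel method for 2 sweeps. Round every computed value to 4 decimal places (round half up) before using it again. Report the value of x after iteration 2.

Iteration 1:
  x = (-11 - (0.8)·0.0000 - (2)·0.0000) / (4.8) = -2.2917
  y = (1 - (0.4)·-2.2917 - (-2)·0.0000) / (5.4) = 0.3549
  z = (11 - (-2.9)·-2.2917 - (1.5)·0.3549) / (7.4) = 0.5164
Iteration 2:
  x = (-11 - (0.8)·0.3549 - (2)·0.5164) / (4.8) = -2.5660
  y = (1 - (0.4)·-2.5660 - (-2)·0.5164) / (5.4) = 0.5665
  z = (11 - (-2.9)·-2.5660 - (1.5)·0.5665) / (7.4) = 0.3661

-2.5660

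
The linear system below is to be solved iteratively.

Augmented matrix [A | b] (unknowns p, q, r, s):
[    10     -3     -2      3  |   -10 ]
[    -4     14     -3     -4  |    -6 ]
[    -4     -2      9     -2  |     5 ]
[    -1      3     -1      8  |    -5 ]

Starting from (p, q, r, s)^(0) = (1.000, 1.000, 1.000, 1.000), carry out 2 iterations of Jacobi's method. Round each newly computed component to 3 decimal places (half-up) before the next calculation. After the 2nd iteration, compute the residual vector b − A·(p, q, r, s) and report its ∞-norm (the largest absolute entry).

5.636

Iteration 1:
  p = (-10 - (-3)·1.000 - (-2)·1.000 - (3)·1.000) / (10) = -0.800
  q = (-6 - (-4)·1.000 - (-3)·1.000 - (-4)·1.000) / (14) = 0.357
  r = (5 - (-4)·1.000 - (-2)·1.000 - (-2)·1.000) / (9) = 1.444
  s = (-5 - (-1)·1.000 - (3)·1.000 - (-1)·1.000) / (8) = -0.750
Iteration 2:
  p = (-10 - (-3)·0.357 - (-2)·1.444 - (3)·-0.750) / (10) = -0.379
  q = (-6 - (-4)·-0.800 - (-3)·1.444 - (-4)·-0.750) / (14) = -0.562
  r = (5 - (-4)·-0.800 - (-2)·0.357 - (-2)·-0.750) / (9) = 0.113
  s = (-5 - (-1)·-0.800 - (3)·0.357 - (-1)·1.444) / (8) = -0.678
Residual b − A·x = (-5.636, -2.021, -0.013, 1.844); ∞-norm = 5.636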